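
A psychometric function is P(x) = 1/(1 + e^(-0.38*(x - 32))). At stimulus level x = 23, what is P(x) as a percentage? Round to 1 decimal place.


P(x) = 1/(1 + e^(-0.38*(23 - 32)))
Exponent = -0.38 * -9 = 3.42
e^(3.42) = 30.569415
P = 1/(1 + 30.569415) = 0.031676
Percentage = 3.2


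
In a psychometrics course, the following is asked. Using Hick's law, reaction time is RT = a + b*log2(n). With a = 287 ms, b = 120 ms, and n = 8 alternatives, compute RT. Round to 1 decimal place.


RT = 287 + 120 * log2(8)
log2(8) = 3.0
RT = 287 + 120 * 3.0
= 287 + 360.0
= 647.0 ms


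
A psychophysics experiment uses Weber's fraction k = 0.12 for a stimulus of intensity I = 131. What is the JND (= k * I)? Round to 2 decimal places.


JND = k * I
JND = 0.12 * 131
= 15.72


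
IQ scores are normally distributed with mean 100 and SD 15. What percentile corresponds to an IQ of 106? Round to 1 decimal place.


z = (IQ - mean) / SD
z = (106 - 100) / 15 = 0.4
Percentile = Phi(0.4) * 100
Phi(0.4) = 0.655422
= 65.5


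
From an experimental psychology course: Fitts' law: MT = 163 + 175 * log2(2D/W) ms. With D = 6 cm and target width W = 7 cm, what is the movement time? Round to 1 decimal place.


MT = 163 + 175 * log2(2*6/7)
2D/W = 1.714286
log2(1.714286) = 0.7776
MT = 163 + 175 * 0.7776
= 299.1 ms


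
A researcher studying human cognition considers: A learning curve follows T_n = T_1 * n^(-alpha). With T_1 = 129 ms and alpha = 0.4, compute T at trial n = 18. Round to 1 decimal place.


T_n = 129 * 18^(-0.4)
18^(-0.4) = 0.314696
T_n = 129 * 0.314696
= 40.6 ms


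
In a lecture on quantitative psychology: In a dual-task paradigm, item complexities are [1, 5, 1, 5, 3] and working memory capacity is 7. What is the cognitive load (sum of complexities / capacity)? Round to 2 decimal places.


Total complexity = 1 + 5 + 1 + 5 + 3 = 15
Load = total / capacity = 15 / 7
= 2.14


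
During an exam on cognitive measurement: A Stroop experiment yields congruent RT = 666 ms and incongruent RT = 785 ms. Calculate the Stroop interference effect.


Stroop effect = RT(incongruent) - RT(congruent)
= 785 - 666
= 119 ms


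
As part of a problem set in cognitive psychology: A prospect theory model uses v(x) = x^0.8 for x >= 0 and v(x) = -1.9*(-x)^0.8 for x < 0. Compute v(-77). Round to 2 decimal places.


Since x = -77 < 0, use v(x) = -lambda*(-x)^alpha
(-x) = 77
77^0.8 = 32.2993
v(-77) = -1.9 * 32.2993
= -61.37


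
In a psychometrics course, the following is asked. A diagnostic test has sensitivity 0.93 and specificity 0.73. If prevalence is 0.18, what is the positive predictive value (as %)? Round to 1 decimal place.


PPV = (sens * prev) / (sens * prev + (1-spec) * (1-prev))
Numerator = 0.93 * 0.18 = 0.1674
P(positive and no disease) = (1 - spec) * (1 - prev) = (1 - 0.73) * (1 - 0.18) = 0.2214
Denominator = 0.1674 + 0.2214 = 0.3888
PPV = 0.1674 / 0.3888 = 0.430556
As percentage = 43.1


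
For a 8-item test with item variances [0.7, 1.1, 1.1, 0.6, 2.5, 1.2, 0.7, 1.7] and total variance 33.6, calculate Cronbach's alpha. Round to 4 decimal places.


alpha = (k/(k-1)) * (1 - sum(s_i^2)/s_total^2)
sum(item variances) = 9.6
k/(k-1) = 8/7 = 1.142857
1 - 9.6/33.6 = 1 - 0.285714 = 0.714286
alpha = 1.142857 * 0.714286
= 0.8163


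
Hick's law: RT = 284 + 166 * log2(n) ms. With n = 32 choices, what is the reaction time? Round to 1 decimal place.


RT = 284 + 166 * log2(32)
log2(32) = 5.0
RT = 284 + 166 * 5.0
= 284 + 830.0
= 1114.0 ms


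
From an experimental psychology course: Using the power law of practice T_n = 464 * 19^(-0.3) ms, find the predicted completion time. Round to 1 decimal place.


T_n = 464 * 19^(-0.3)
19^(-0.3) = 0.413403
T_n = 464 * 0.413403
= 191.8 ms


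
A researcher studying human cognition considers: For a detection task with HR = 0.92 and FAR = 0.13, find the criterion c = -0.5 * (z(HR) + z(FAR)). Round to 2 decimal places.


c = -0.5 * (z(HR) + z(FAR))
z(0.92) = 1.4051
z(0.13) = -1.1264
c = -0.5 * (1.4051 + -1.1264)
= -0.5 * 0.2787
= -0.14


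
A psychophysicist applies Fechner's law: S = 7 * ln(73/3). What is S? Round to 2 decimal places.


S = 7 * ln(73/3)
I/I0 = 24.333333
ln(24.333333) = 3.1918
S = 7 * 3.1918
= 22.34


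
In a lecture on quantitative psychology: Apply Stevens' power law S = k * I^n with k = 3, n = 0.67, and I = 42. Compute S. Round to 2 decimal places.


S = 3 * 42^0.67
42^0.67 = 12.2342
S = 3 * 12.2342
= 36.70


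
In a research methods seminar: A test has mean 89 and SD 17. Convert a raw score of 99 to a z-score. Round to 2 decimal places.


z = (X - mu) / sigma
= (99 - 89) / 17
= 10 / 17
= 0.59


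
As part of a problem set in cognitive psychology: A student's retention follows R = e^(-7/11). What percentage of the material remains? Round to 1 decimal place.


R = e^(-t/S)
-t/S = -7/11 = -0.636364
R = e^(-0.636364) = 0.529213
Percentage = 0.529213 * 100
= 52.9


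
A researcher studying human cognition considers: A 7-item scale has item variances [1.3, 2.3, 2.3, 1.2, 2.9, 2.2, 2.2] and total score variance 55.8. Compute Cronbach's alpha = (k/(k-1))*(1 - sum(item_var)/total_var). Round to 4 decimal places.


alpha = (k/(k-1)) * (1 - sum(s_i^2)/s_total^2)
sum(item variances) = 14.4
k/(k-1) = 7/6 = 1.166667
1 - 14.4/55.8 = 1 - 0.258065 = 0.741935
alpha = 1.166667 * 0.741935
= 0.8656


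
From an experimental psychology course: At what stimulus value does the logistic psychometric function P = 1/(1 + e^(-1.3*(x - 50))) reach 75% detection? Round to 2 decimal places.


At P = 0.75: 0.75 = 1/(1 + e^(-k*(x-x0)))
Solving: e^(-k*(x-x0)) = 1/3
x = x0 + ln(3)/k
ln(3) = 1.0986
x = 50 + 1.0986/1.3
= 50 + 0.8451
= 50.85


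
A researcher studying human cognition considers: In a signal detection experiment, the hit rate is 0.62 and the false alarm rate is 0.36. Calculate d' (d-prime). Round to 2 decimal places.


d' = z(HR) - z(FAR)
z(0.62) = 0.3055
z(0.36) = -0.3585
d' = 0.3055 - -0.3585
= 0.66


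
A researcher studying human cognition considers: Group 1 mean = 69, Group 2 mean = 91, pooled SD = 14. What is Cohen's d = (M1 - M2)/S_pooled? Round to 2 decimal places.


Cohen's d = (M1 - M2) / S_pooled
= (69 - 91) / 14
= -22 / 14
= -1.57


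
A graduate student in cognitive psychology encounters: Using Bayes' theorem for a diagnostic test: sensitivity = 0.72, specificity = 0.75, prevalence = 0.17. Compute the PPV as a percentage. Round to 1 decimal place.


PPV = (sens * prev) / (sens * prev + (1-spec) * (1-prev))
Numerator = 0.72 * 0.17 = 0.1224
P(positive and no disease) = (1 - spec) * (1 - prev) = (1 - 0.75) * (1 - 0.17) = 0.2075
Denominator = 0.1224 + 0.2075 = 0.3299
PPV = 0.1224 / 0.3299 = 0.371022
As percentage = 37.1


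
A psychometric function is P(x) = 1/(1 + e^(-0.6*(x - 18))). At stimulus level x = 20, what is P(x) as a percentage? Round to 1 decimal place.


P(x) = 1/(1 + e^(-0.6*(20 - 18)))
Exponent = -0.6 * 2 = -1.2
e^(-1.2) = 0.301194
P = 1/(1 + 0.301194) = 0.768525
Percentage = 76.9


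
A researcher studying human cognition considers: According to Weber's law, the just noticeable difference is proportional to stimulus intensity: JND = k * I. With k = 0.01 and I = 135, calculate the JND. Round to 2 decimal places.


JND = k * I
JND = 0.01 * 135
= 1.35


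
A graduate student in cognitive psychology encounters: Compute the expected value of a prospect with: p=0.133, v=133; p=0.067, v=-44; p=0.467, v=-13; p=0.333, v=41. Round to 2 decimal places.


EU = sum(p_i * v_i)
0.133 * 133 = 17.689
0.067 * -44 = -2.948
0.467 * -13 = -6.071
0.333 * 41 = 13.653
EU = 17.689 + -2.948 + -6.071 + 13.653
= 22.32


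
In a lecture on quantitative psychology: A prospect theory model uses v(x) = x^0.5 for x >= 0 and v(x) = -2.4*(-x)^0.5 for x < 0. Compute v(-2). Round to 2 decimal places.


Since x = -2 < 0, use v(x) = -lambda*(-x)^alpha
(-x) = 2
2^0.5 = 1.4142
v(-2) = -2.4 * 1.4142
= -3.39


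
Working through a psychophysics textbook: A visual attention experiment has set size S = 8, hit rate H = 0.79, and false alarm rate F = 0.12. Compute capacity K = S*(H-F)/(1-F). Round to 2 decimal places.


K = S * (H - F) / (1 - F)
H - F = 0.67
1 - F = 0.88
K = 8 * 0.67 / 0.88
= 6.09


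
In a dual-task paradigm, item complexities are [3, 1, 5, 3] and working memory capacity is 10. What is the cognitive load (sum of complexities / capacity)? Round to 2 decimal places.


Total complexity = 3 + 1 + 5 + 3 = 12
Load = total / capacity = 12 / 10
= 1.20


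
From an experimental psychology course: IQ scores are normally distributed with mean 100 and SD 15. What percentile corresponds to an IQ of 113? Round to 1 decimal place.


z = (IQ - mean) / SD
z = (113 - 100) / 15 = 0.8667
Percentile = Phi(0.8667) * 100
Phi(0.8667) = 0.806947
= 80.7


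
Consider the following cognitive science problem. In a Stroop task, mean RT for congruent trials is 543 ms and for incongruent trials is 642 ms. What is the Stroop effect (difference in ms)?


Stroop effect = RT(incongruent) - RT(congruent)
= 642 - 543
= 99 ms


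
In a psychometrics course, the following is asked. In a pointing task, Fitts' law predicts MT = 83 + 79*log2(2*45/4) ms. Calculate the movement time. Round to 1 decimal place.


MT = 83 + 79 * log2(2*45/4)
2D/W = 22.5
log2(22.5) = 4.4919
MT = 83 + 79 * 4.4919
= 437.9 ms


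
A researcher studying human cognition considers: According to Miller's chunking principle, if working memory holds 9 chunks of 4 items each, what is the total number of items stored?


Total items = chunks * items_per_chunk
= 9 * 4
= 36


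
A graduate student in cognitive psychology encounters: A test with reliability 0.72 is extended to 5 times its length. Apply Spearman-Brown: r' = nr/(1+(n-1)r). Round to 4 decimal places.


r_new = n*r / (1 + (n-1)*r)
Numerator = 5 * 0.72 = 3.6
Denominator = 1 + 4 * 0.72 = 3.88
r_new = 3.6 / 3.88
= 0.9278


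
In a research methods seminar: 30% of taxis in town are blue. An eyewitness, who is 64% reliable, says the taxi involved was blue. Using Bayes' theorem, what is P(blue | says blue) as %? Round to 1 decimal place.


P(blue | says blue) = P(says blue | blue)*P(blue) / [P(says blue | blue)*P(blue) + P(says blue | not blue)*P(not blue)]
Numerator = 0.64 * 0.3 = 0.192
False identification = 0.36 * 0.7 = 0.252
P = 0.192 / (0.192 + 0.252)
= 0.192 / 0.444
As percentage = 43.2


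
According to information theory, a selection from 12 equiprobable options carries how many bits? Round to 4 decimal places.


H = log2(n)
H = log2(12)
= 3.5850


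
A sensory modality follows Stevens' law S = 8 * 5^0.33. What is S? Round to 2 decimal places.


S = 8 * 5^0.33
5^0.33 = 1.7008
S = 8 * 1.7008
= 13.61


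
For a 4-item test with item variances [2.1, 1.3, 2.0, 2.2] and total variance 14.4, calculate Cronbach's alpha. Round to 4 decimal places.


alpha = (k/(k-1)) * (1 - sum(s_i^2)/s_total^2)
sum(item variances) = 7.6
k/(k-1) = 4/3 = 1.333333
1 - 7.6/14.4 = 1 - 0.527778 = 0.472222
alpha = 1.333333 * 0.472222
= 0.6296


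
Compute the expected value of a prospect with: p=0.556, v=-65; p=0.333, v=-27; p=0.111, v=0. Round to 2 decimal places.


EU = sum(p_i * v_i)
0.556 * -65 = -36.14
0.333 * -27 = -8.991
0.111 * 0 = 0.0
EU = -36.14 + -8.991 + 0.0
= -45.13


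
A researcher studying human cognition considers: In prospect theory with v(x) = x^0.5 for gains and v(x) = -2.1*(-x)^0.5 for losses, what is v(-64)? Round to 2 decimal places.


Since x = -64 < 0, use v(x) = -lambda*(-x)^alpha
(-x) = 64
64^0.5 = 8.0
v(-64) = -2.1 * 8.0
= -16.80


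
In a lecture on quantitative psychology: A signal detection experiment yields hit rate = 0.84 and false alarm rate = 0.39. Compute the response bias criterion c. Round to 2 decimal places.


c = -0.5 * (z(HR) + z(FAR))
z(0.84) = 0.9945
z(0.39) = -0.2793
c = -0.5 * (0.9945 + -0.2793)
= -0.5 * 0.7152
= -0.36


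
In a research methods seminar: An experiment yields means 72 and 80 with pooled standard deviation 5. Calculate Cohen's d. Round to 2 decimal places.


Cohen's d = (M1 - M2) / S_pooled
= (72 - 80) / 5
= -8 / 5
= -1.60


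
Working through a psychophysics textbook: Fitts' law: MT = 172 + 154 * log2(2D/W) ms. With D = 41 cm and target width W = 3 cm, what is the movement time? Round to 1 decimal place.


MT = 172 + 154 * log2(2*41/3)
2D/W = 27.333333
log2(27.333333) = 4.7726
MT = 172 + 154 * 4.7726
= 907.0 ms


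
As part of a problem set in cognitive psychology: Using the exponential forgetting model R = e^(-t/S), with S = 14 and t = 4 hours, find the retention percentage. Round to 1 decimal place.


R = e^(-t/S)
-t/S = -4/14 = -0.285714
R = e^(-0.285714) = 0.751478
Percentage = 0.751478 * 100
= 75.1


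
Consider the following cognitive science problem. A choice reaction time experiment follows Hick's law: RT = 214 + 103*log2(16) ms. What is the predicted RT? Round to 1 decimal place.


RT = 214 + 103 * log2(16)
log2(16) = 4.0
RT = 214 + 103 * 4.0
= 214 + 412.0
= 626.0 ms


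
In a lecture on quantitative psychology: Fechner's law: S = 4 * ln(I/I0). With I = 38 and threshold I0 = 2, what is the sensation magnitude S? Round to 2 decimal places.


S = 4 * ln(38/2)
I/I0 = 19.0
ln(19.0) = 2.9444
S = 4 * 2.9444
= 11.78


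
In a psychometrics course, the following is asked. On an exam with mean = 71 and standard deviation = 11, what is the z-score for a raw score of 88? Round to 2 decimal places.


z = (X - mu) / sigma
= (88 - 71) / 11
= 17 / 11
= 1.55


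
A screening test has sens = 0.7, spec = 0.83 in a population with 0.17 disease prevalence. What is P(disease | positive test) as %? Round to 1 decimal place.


PPV = (sens * prev) / (sens * prev + (1-spec) * (1-prev))
Numerator = 0.7 * 0.17 = 0.119
P(positive and no disease) = (1 - spec) * (1 - prev) = (1 - 0.83) * (1 - 0.17) = 0.1411
Denominator = 0.119 + 0.1411 = 0.2601
PPV = 0.119 / 0.2601 = 0.457516
As percentage = 45.8


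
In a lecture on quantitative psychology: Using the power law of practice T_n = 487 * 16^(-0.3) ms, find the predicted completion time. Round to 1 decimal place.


T_n = 487 * 16^(-0.3)
16^(-0.3) = 0.435275
T_n = 487 * 0.435275
= 212.0 ms


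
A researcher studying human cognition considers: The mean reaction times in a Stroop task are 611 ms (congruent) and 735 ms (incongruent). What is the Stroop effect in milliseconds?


Stroop effect = RT(incongruent) - RT(congruent)
= 735 - 611
= 124 ms


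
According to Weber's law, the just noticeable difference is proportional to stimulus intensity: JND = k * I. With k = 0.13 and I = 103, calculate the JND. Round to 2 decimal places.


JND = k * I
JND = 0.13 * 103
= 13.39


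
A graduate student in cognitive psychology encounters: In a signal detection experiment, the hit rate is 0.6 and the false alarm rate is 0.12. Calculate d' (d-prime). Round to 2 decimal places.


d' = z(HR) - z(FAR)
z(0.6) = 0.2533
z(0.12) = -1.175
d' = 0.2533 - -1.175
= 1.43


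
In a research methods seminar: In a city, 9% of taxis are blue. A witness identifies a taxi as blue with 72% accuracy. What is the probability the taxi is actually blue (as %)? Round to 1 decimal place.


P(blue | says blue) = P(says blue | blue)*P(blue) / [P(says blue | blue)*P(blue) + P(says blue | not blue)*P(not blue)]
Numerator = 0.72 * 0.09 = 0.0648
False identification = 0.28 * 0.91 = 0.2548
P = 0.0648 / (0.0648 + 0.2548)
= 0.0648 / 0.3196
As percentage = 20.3


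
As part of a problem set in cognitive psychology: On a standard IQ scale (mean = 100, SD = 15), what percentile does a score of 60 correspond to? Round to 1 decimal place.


z = (IQ - mean) / SD
z = (60 - 100) / 15 = -2.6667
Percentile = Phi(-2.6667) * 100
Phi(-2.6667) = 0.00383
= 0.4


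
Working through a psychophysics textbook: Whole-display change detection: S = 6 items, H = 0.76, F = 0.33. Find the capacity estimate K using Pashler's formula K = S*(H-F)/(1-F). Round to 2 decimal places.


K = S * (H - F) / (1 - F)
H - F = 0.43
1 - F = 0.67
K = 6 * 0.43 / 0.67
= 3.85


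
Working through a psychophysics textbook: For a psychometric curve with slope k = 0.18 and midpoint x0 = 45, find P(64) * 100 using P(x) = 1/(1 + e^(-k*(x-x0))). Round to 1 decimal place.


P(x) = 1/(1 + e^(-0.18*(64 - 45)))
Exponent = -0.18 * 19 = -3.42
e^(-3.42) = 0.032712
P = 1/(1 + 0.032712) = 0.968324
Percentage = 96.8


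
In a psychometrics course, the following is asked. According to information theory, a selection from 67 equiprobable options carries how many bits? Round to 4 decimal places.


H = log2(n)
H = log2(67)
= 6.0661


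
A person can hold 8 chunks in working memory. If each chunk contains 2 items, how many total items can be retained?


Total items = chunks * items_per_chunk
= 8 * 2
= 16


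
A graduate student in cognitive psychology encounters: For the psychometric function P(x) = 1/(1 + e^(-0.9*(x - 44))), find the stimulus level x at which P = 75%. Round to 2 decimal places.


At P = 0.75: 0.75 = 1/(1 + e^(-k*(x-x0)))
Solving: e^(-k*(x-x0)) = 1/3
x = x0 + ln(3)/k
ln(3) = 1.0986
x = 44 + 1.0986/0.9
= 44 + 1.2207
= 45.22


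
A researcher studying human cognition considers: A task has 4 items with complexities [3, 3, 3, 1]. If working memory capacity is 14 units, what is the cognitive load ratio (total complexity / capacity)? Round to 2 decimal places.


Total complexity = 3 + 3 + 3 + 1 = 10
Load = total / capacity = 10 / 14
= 0.71


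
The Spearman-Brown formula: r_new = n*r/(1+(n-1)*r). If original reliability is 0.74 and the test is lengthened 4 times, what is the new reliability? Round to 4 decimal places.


r_new = n*r / (1 + (n-1)*r)
Numerator = 4 * 0.74 = 2.96
Denominator = 1 + 3 * 0.74 = 3.22
r_new = 2.96 / 3.22
= 0.9193


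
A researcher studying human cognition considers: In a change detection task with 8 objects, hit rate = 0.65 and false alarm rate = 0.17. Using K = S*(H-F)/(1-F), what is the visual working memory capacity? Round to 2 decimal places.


K = S * (H - F) / (1 - F)
H - F = 0.48
1 - F = 0.83
K = 8 * 0.48 / 0.83
= 4.63


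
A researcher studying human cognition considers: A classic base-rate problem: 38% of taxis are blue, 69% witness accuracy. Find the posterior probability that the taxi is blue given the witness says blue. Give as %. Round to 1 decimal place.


P(blue | says blue) = P(says blue | blue)*P(blue) / [P(says blue | blue)*P(blue) + P(says blue | not blue)*P(not blue)]
Numerator = 0.69 * 0.38 = 0.2622
False identification = 0.31 * 0.62 = 0.1922
P = 0.2622 / (0.2622 + 0.1922)
= 0.2622 / 0.4544
As percentage = 57.7


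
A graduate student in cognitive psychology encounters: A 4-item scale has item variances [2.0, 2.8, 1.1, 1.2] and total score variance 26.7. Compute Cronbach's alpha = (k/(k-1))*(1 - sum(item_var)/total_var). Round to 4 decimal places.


alpha = (k/(k-1)) * (1 - sum(s_i^2)/s_total^2)
sum(item variances) = 7.1
k/(k-1) = 4/3 = 1.333333
1 - 7.1/26.7 = 1 - 0.265918 = 0.734082
alpha = 1.333333 * 0.734082
= 0.9788


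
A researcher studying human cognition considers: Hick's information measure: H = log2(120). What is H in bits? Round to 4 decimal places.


H = log2(n)
H = log2(120)
= 6.9069


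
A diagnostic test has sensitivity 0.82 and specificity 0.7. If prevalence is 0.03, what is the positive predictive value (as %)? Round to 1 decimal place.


PPV = (sens * prev) / (sens * prev + (1-spec) * (1-prev))
Numerator = 0.82 * 0.03 = 0.0246
P(positive and no disease) = (1 - spec) * (1 - prev) = (1 - 0.7) * (1 - 0.03) = 0.291
Denominator = 0.0246 + 0.291 = 0.3156
PPV = 0.0246 / 0.3156 = 0.077947
As percentage = 7.8


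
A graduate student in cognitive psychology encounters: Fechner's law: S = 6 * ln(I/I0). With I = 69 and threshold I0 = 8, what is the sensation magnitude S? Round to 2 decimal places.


S = 6 * ln(69/8)
I/I0 = 8.625
ln(8.625) = 2.1547
S = 6 * 2.1547
= 12.93


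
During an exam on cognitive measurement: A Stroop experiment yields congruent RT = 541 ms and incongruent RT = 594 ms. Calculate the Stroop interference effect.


Stroop effect = RT(incongruent) - RT(congruent)
= 594 - 541
= 53 ms


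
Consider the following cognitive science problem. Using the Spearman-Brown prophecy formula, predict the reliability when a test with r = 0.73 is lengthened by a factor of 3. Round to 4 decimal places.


r_new = n*r / (1 + (n-1)*r)
Numerator = 3 * 0.73 = 2.19
Denominator = 1 + 2 * 0.73 = 2.46
r_new = 2.19 / 2.46
= 0.8902


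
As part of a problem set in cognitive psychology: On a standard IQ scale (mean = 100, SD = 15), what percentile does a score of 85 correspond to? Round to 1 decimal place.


z = (IQ - mean) / SD
z = (85 - 100) / 15 = -1.0
Percentile = Phi(-1.0) * 100
Phi(-1.0) = 0.158655
= 15.9


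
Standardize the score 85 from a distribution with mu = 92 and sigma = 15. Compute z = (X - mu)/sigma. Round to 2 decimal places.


z = (X - mu) / sigma
= (85 - 92) / 15
= -7 / 15
= -0.47


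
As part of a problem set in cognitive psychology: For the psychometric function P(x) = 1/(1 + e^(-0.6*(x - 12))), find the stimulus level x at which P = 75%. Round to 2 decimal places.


At P = 0.75: 0.75 = 1/(1 + e^(-k*(x-x0)))
Solving: e^(-k*(x-x0)) = 1/3
x = x0 + ln(3)/k
ln(3) = 1.0986
x = 12 + 1.0986/0.6
= 12 + 1.831
= 13.83


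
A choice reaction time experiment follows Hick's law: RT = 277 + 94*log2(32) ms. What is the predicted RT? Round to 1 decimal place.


RT = 277 + 94 * log2(32)
log2(32) = 5.0
RT = 277 + 94 * 5.0
= 277 + 470.0
= 747.0 ms


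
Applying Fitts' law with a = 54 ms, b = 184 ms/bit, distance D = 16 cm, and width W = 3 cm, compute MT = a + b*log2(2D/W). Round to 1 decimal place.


MT = 54 + 184 * log2(2*16/3)
2D/W = 10.666667
log2(10.666667) = 3.415
MT = 54 + 184 * 3.415
= 682.4 ms


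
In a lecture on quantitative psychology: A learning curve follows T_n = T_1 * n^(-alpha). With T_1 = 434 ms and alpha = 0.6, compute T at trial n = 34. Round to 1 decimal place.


T_n = 434 * 34^(-0.6)
34^(-0.6) = 0.120535
T_n = 434 * 0.120535
= 52.3 ms


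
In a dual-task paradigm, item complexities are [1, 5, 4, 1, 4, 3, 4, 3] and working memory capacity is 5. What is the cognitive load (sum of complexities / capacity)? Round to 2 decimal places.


Total complexity = 1 + 5 + 4 + 1 + 4 + 3 + 4 + 3 = 25
Load = total / capacity = 25 / 5
= 5.00


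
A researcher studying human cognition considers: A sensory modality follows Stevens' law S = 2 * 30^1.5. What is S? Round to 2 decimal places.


S = 2 * 30^1.5
30^1.5 = 164.3168
S = 2 * 164.3168
= 328.63


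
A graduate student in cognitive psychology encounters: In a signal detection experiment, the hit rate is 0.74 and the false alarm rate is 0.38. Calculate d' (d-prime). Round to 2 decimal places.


d' = z(HR) - z(FAR)
z(0.74) = 0.6433
z(0.38) = -0.3055
d' = 0.6433 - -0.3055
= 0.95


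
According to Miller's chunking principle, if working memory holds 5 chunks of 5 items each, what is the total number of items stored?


Total items = chunks * items_per_chunk
= 5 * 5
= 25


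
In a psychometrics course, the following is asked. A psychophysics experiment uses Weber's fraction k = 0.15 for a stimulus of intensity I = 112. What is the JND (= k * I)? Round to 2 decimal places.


JND = k * I
JND = 0.15 * 112
= 16.80


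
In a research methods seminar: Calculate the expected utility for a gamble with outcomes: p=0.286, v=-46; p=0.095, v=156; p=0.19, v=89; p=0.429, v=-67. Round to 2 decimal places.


EU = sum(p_i * v_i)
0.286 * -46 = -13.156
0.095 * 156 = 14.82
0.19 * 89 = 16.91
0.429 * -67 = -28.743
EU = -13.156 + 14.82 + 16.91 + -28.743
= -10.17


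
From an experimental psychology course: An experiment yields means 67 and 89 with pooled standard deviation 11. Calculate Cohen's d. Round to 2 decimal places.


Cohen's d = (M1 - M2) / S_pooled
= (67 - 89) / 11
= -22 / 11
= -2.00


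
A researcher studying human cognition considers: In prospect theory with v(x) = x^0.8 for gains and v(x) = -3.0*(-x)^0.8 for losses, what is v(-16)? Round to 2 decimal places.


Since x = -16 < 0, use v(x) = -lambda*(-x)^alpha
(-x) = 16
16^0.8 = 9.1896
v(-16) = -3.0 * 9.1896
= -27.57


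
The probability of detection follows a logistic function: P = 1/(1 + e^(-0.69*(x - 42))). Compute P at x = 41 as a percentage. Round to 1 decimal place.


P(x) = 1/(1 + e^(-0.69*(41 - 42)))
Exponent = -0.69 * -1 = 0.69
e^(0.69) = 1.993716
P = 1/(1 + 1.993716) = 0.334033
Percentage = 33.4


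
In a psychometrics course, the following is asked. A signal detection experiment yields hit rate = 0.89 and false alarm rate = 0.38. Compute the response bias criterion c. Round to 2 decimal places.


c = -0.5 * (z(HR) + z(FAR))
z(0.89) = 1.2265
z(0.38) = -0.3055
c = -0.5 * (1.2265 + -0.3055)
= -0.5 * 0.921
= -0.46


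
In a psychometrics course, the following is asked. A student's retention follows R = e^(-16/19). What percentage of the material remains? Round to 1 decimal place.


R = e^(-t/S)
-t/S = -16/19 = -0.842105
R = e^(-0.842105) = 0.430803
Percentage = 0.430803 * 100
= 43.1


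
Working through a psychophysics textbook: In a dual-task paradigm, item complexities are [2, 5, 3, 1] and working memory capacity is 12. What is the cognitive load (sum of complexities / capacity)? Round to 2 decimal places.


Total complexity = 2 + 5 + 3 + 1 = 11
Load = total / capacity = 11 / 12
= 0.92


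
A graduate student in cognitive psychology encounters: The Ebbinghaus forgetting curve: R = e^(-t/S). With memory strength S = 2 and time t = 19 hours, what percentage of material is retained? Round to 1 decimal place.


R = e^(-t/S)
-t/S = -19/2 = -9.5
R = e^(-9.5) = 7.5e-05
Percentage = 7.5e-05 * 100
= 0.0


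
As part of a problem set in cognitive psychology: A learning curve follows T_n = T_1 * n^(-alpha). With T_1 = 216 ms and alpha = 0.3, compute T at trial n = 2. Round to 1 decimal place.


T_n = 216 * 2^(-0.3)
2^(-0.3) = 0.812252
T_n = 216 * 0.812252
= 175.4 ms


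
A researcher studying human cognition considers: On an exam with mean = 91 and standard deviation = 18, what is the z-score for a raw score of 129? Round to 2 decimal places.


z = (X - mu) / sigma
= (129 - 91) / 18
= 38 / 18
= 2.11


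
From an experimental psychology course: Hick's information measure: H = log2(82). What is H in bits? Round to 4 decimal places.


H = log2(n)
H = log2(82)
= 6.3576


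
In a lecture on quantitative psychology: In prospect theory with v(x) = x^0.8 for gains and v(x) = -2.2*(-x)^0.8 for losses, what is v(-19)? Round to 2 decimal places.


Since x = -19 < 0, use v(x) = -lambda*(-x)^alpha
(-x) = 19
19^0.8 = 10.5439
v(-19) = -2.2 * 10.5439
= -23.20


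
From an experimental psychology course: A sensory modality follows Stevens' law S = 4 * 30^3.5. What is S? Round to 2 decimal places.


S = 4 * 30^3.5
30^3.5 = 147885.0905
S = 4 * 147885.0905
= 591540.36


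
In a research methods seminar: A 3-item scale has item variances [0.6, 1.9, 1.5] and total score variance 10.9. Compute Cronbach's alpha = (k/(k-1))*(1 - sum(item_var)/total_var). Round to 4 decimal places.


alpha = (k/(k-1)) * (1 - sum(s_i^2)/s_total^2)
sum(item variances) = 4.0
k/(k-1) = 3/2 = 1.5
1 - 4.0/10.9 = 1 - 0.366972 = 0.633028
alpha = 1.5 * 0.633028
= 0.9495


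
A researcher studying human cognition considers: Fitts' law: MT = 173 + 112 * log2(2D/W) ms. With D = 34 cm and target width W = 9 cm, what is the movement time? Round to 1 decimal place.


MT = 173 + 112 * log2(2*34/9)
2D/W = 7.555556
log2(7.555556) = 2.9175
MT = 173 + 112 * 2.9175
= 499.8 ms


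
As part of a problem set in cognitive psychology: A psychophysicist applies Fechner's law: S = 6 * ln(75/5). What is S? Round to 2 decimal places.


S = 6 * ln(75/5)
I/I0 = 15.0
ln(15.0) = 2.7081
S = 6 * 2.7081
= 16.25


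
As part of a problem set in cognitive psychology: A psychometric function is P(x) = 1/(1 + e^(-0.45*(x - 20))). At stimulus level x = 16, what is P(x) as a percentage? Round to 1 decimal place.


P(x) = 1/(1 + e^(-0.45*(16 - 20)))
Exponent = -0.45 * -4 = 1.8
e^(1.8) = 6.049647
P = 1/(1 + 6.049647) = 0.141851
Percentage = 14.2


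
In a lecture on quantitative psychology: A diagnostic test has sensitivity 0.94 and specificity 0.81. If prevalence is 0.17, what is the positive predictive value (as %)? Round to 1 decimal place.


PPV = (sens * prev) / (sens * prev + (1-spec) * (1-prev))
Numerator = 0.94 * 0.17 = 0.1598
P(positive and no disease) = (1 - spec) * (1 - prev) = (1 - 0.81) * (1 - 0.17) = 0.1577
Denominator = 0.1598 + 0.1577 = 0.3175
PPV = 0.1598 / 0.3175 = 0.503307
As percentage = 50.3


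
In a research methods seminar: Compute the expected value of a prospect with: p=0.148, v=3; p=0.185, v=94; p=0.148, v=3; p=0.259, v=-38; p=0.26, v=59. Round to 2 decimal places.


EU = sum(p_i * v_i)
0.148 * 3 = 0.444
0.185 * 94 = 17.39
0.148 * 3 = 0.444
0.259 * -38 = -9.842
0.26 * 59 = 15.34
EU = 0.444 + 17.39 + 0.444 + -9.842 + 15.34
= 23.78


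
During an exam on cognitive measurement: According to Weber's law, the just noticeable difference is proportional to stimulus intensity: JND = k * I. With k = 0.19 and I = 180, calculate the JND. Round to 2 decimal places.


JND = k * I
JND = 0.19 * 180
= 34.20


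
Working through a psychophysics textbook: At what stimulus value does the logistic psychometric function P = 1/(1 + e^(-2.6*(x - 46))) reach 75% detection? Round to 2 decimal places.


At P = 0.75: 0.75 = 1/(1 + e^(-k*(x-x0)))
Solving: e^(-k*(x-x0)) = 1/3
x = x0 + ln(3)/k
ln(3) = 1.0986
x = 46 + 1.0986/2.6
= 46 + 0.4225
= 46.42


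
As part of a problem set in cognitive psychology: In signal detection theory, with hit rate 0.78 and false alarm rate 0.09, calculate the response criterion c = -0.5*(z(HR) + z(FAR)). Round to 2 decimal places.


c = -0.5 * (z(HR) + z(FAR))
z(0.78) = 0.7722
z(0.09) = -1.3408
c = -0.5 * (0.7722 + -1.3408)
= -0.5 * -0.5686
= 0.28


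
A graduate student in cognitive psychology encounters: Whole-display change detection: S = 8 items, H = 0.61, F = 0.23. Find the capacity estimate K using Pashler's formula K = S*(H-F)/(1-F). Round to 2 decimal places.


K = S * (H - F) / (1 - F)
H - F = 0.38
1 - F = 0.77
K = 8 * 0.38 / 0.77
= 3.95


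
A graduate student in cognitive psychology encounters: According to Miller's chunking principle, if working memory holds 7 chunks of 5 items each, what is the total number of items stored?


Total items = chunks * items_per_chunk
= 7 * 5
= 35


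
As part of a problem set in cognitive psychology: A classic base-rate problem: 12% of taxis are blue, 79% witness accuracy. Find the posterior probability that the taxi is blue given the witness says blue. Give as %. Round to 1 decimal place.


P(blue | says blue) = P(says blue | blue)*P(blue) / [P(says blue | blue)*P(blue) + P(says blue | not blue)*P(not blue)]
Numerator = 0.79 * 0.12 = 0.0948
False identification = 0.21 * 0.88 = 0.1848
P = 0.0948 / (0.0948 + 0.1848)
= 0.0948 / 0.2796
As percentage = 33.9


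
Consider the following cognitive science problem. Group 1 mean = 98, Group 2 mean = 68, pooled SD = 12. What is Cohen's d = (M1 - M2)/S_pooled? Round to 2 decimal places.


Cohen's d = (M1 - M2) / S_pooled
= (98 - 68) / 12
= 30 / 12
= 2.50


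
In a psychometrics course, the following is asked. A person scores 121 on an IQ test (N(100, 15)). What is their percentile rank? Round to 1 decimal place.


z = (IQ - mean) / SD
z = (121 - 100) / 15 = 1.4
Percentile = Phi(1.4) * 100
Phi(1.4) = 0.919243
= 91.9


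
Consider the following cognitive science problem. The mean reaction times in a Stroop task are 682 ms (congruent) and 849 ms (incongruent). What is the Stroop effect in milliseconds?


Stroop effect = RT(incongruent) - RT(congruent)
= 849 - 682
= 167 ms


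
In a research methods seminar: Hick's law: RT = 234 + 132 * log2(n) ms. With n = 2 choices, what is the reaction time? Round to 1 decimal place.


RT = 234 + 132 * log2(2)
log2(2) = 1.0
RT = 234 + 132 * 1.0
= 234 + 132.0
= 366.0 ms


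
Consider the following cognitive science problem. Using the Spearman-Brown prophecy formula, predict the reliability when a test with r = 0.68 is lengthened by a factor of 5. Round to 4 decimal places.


r_new = n*r / (1 + (n-1)*r)
Numerator = 5 * 0.68 = 3.4
Denominator = 1 + 4 * 0.68 = 3.72
r_new = 3.4 / 3.72
= 0.9140


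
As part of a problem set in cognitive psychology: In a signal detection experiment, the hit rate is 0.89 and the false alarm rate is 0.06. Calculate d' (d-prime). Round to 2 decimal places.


d' = z(HR) - z(FAR)
z(0.89) = 1.2265
z(0.06) = -1.5548
d' = 1.2265 - -1.5548
= 2.78


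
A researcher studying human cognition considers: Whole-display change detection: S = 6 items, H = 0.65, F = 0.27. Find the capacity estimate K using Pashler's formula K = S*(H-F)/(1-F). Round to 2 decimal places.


K = S * (H - F) / (1 - F)
H - F = 0.38
1 - F = 0.73
K = 6 * 0.38 / 0.73
= 3.12


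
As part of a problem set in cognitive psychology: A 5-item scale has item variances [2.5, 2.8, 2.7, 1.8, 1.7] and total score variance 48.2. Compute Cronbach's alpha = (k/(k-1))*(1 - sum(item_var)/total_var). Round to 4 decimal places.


alpha = (k/(k-1)) * (1 - sum(s_i^2)/s_total^2)
sum(item variances) = 11.5
k/(k-1) = 5/4 = 1.25
1 - 11.5/48.2 = 1 - 0.238589 = 0.761411
alpha = 1.25 * 0.761411
= 0.9518


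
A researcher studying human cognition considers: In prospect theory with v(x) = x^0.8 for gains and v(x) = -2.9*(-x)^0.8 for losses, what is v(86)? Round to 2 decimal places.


Since x = 86 >= 0, use v(x) = x^0.8
86^0.8 = 35.2857
v(86) = 35.29


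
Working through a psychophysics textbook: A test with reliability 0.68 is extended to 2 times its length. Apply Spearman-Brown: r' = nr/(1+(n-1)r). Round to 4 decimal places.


r_new = n*r / (1 + (n-1)*r)
Numerator = 2 * 0.68 = 1.36
Denominator = 1 + 1 * 0.68 = 1.68
r_new = 1.36 / 1.68
= 0.8095


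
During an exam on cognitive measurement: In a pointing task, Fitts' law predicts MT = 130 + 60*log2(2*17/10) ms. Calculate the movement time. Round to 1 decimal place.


MT = 130 + 60 * log2(2*17/10)
2D/W = 3.4
log2(3.4) = 1.7655
MT = 130 + 60 * 1.7655
= 235.9 ms


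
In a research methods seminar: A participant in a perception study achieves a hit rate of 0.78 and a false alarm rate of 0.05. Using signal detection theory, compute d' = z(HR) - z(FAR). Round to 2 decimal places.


d' = z(HR) - z(FAR)
z(0.78) = 0.7722
z(0.05) = -1.6449
d' = 0.7722 - -1.6449
= 2.42


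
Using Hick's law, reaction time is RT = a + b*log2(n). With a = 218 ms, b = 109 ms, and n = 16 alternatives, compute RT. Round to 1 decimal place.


RT = 218 + 109 * log2(16)
log2(16) = 4.0
RT = 218 + 109 * 4.0
= 218 + 436.0
= 654.0 ms


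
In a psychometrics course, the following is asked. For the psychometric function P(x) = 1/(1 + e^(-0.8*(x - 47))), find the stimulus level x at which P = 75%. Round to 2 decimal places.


At P = 0.75: 0.75 = 1/(1 + e^(-k*(x-x0)))
Solving: e^(-k*(x-x0)) = 1/3
x = x0 + ln(3)/k
ln(3) = 1.0986
x = 47 + 1.0986/0.8
= 47 + 1.3732
= 48.37


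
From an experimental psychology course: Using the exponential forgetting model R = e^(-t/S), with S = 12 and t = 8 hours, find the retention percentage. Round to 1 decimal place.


R = e^(-t/S)
-t/S = -8/12 = -0.666667
R = e^(-0.666667) = 0.513417
Percentage = 0.513417 * 100
= 51.3


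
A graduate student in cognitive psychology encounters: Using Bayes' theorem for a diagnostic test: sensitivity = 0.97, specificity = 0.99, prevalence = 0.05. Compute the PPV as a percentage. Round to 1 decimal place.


PPV = (sens * prev) / (sens * prev + (1-spec) * (1-prev))
Numerator = 0.97 * 0.05 = 0.0485
P(positive and no disease) = (1 - spec) * (1 - prev) = (1 - 0.99) * (1 - 0.05) = 0.0095
Denominator = 0.0485 + 0.0095 = 0.058
PPV = 0.0485 / 0.058 = 0.836207
As percentage = 83.6


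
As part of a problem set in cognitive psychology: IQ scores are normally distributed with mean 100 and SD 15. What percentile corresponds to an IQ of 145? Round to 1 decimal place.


z = (IQ - mean) / SD
z = (145 - 100) / 15 = 3.0
Percentile = Phi(3.0) * 100
Phi(3.0) = 0.99865
= 99.9


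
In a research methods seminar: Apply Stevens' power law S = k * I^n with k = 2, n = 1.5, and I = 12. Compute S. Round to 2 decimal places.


S = 2 * 12^1.5
12^1.5 = 41.5692
S = 2 * 41.5692
= 83.14


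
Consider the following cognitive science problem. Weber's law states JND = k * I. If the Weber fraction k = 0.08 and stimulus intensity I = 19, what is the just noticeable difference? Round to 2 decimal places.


JND = k * I
JND = 0.08 * 19
= 1.52


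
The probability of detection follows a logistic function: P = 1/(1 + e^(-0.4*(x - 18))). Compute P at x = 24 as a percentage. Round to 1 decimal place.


P(x) = 1/(1 + e^(-0.4*(24 - 18)))
Exponent = -0.4 * 6 = -2.4
e^(-2.4) = 0.090718
P = 1/(1 + 0.090718) = 0.916827
Percentage = 91.7


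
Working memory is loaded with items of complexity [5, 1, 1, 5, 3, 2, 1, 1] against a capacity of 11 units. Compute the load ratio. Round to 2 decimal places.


Total complexity = 5 + 1 + 1 + 5 + 3 + 2 + 1 + 1 = 19
Load = total / capacity = 19 / 11
= 1.73


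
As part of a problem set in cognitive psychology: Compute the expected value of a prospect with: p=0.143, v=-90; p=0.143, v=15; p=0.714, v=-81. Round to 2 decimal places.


EU = sum(p_i * v_i)
0.143 * -90 = -12.87
0.143 * 15 = 2.145
0.714 * -81 = -57.834
EU = -12.87 + 2.145 + -57.834
= -68.56


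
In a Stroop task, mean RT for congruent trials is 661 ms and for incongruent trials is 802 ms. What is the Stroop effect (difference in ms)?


Stroop effect = RT(incongruent) - RT(congruent)
= 802 - 661
= 141 ms


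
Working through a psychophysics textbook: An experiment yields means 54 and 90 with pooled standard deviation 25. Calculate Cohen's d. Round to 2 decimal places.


Cohen's d = (M1 - M2) / S_pooled
= (54 - 90) / 25
= -36 / 25
= -1.44


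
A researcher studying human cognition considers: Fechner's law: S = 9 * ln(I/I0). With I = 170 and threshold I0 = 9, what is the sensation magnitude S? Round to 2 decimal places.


S = 9 * ln(170/9)
I/I0 = 18.888889
ln(18.888889) = 2.9386
S = 9 * 2.9386
= 26.45


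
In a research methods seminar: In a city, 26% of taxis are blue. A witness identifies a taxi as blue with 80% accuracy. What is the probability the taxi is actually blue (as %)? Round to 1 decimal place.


P(blue | says blue) = P(says blue | blue)*P(blue) / [P(says blue | blue)*P(blue) + P(says blue | not blue)*P(not blue)]
Numerator = 0.8 * 0.26 = 0.208
False identification = 0.2 * 0.74 = 0.148
P = 0.208 / (0.208 + 0.148)
= 0.208 / 0.356
As percentage = 58.4


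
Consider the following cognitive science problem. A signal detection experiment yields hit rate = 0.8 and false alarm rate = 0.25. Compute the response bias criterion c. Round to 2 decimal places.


c = -0.5 * (z(HR) + z(FAR))
z(0.8) = 0.8416
z(0.25) = -0.6745
c = -0.5 * (0.8416 + -0.6745)
= -0.5 * 0.1671
= -0.08


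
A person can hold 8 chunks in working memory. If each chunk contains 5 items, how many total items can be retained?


Total items = chunks * items_per_chunk
= 8 * 5
= 40


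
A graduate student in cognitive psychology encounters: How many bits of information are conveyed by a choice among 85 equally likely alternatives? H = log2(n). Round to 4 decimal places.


H = log2(n)
H = log2(85)
= 6.4094


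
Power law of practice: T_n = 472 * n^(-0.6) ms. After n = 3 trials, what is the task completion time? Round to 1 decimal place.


T_n = 472 * 3^(-0.6)
3^(-0.6) = 0.517282
T_n = 472 * 0.517282
= 244.2 ms


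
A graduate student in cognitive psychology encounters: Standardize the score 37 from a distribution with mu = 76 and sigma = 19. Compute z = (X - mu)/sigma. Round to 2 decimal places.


z = (X - mu) / sigma
= (37 - 76) / 19
= -39 / 19
= -2.05
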